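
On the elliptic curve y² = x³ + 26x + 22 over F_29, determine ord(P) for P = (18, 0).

2

2P: (18, 0) + (18, 0): same x and y₁ ≡ -y₂, so the sum is O.
2P = O, so the order is 2.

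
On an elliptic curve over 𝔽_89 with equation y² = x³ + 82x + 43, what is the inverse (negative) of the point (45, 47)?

(45, 42)

-(45, 47) = (45, -47 mod 89) = (45, 42).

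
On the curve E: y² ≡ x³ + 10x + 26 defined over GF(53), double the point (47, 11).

tangent at (47, 11): λ = (3·47² + 10)/(2·11) ≡ 12/22. 22⁻¹ ≡ 41 (mod 53), so λ ≡ 12·41 ≡ 15.
  x = λ² - 47 - 47 = 225 - 94 ≡ 25; y = λ·(47 - 25) - 11 ≡ 1. → (25, 1)

(25, 1)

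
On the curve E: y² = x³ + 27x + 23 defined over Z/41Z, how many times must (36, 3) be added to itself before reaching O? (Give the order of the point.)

8

2P: tangent at (36, 3): λ = (3·36² + 27)/(2·3) ≡ 20/6. 6⁻¹ ≡ 7 (mod 41), so λ ≡ 20·7 ≡ 17.
  x = λ² - 36 - 36 = 289 - 72 ≡ 12; y = λ·(36 - 12) - 3 ≡ 36. → (12, 36)
3P: (12, 36) + (36, 3). λ = (3 - 36)/(36 - 12) ≡ 8/24 mod 41. 24⁻¹ ≡ 12 (mod 41) since 24·12 = 288 ≡ 1, so λ ≡ 14.
  x = λ² - 12 - 36 = 196 - 48 ≡ 25; y = λ·(12 - 25) - 36 ≡ 28. → (25, 28)
4P: (25, 28) + (36, 3). λ = (3 - 28)/(36 - 25) ≡ 16/11 mod 41. 11⁻¹ ≡ 15 (mod 41), so λ ≡ 35.
  x = λ² - 25 - 36 = 1225 - 61 ≡ 16; y = λ·(25 - 16) - 28 ≡ 0. → (16, 0)
5P: (16, 0) + (36, 3). λ = (3 - 0)/(36 - 16) ≡ 3/20 mod 41. 20⁻¹ ≡ 39 (mod 41), so λ ≡ 35.
  x = λ² - 16 - 36 = 1225 - 52 ≡ 25; y = λ·(16 - 25) - 0 ≡ 13. → (25, 13)
6P: (25, 13) + (36, 3). λ = (3 - 13)/(36 - 25) ≡ 31/11 mod 41. 11⁻¹ ≡ 15 (mod 41), so λ ≡ 14.
  x = λ² - 25 - 36 = 196 - 61 ≡ 12; y = λ·(25 - 12) - 13 ≡ 5. → (12, 5)
7P: (12, 5) + (36, 3). λ = (3 - 5)/(36 - 12) ≡ 39/24 mod 41. 24⁻¹ ≡ 12 (mod 41), so λ ≡ 17.
  x = λ² - 12 - 36 = 289 - 48 ≡ 36; y = λ·(12 - 36) - 5 ≡ 38. → (36, 38)
8P: (36, 38) + (36, 3): same x and y₁ ≡ -y₂, so the sum is O.
8P = O, so the order is 8.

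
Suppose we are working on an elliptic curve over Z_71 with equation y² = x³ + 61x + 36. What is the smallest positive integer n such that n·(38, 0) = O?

2

2P: (38, 0) + (38, 0): same x and y₁ ≡ -y₂, so the sum is O.
2P = O, so the order is 2.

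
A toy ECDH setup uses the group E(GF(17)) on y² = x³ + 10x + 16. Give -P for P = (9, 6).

(9, 11)

-(9, 6) = (9, -6 mod 17) = (9, 11).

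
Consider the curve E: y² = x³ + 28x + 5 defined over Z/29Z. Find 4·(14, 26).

Write P = (14, 26).
Repeated addition: build up to 4P.
2P: tangent at (14, 26): λ = (3·14² + 28)/(2·26) ≡ 7/23. 23⁻¹ ≡ 24 (mod 29) since 23·24 = 552 ≡ 1, so λ ≡ 7·24 ≡ 23.
  x = λ² - 14 - 14 = 529 - 28 ≡ 8; y = λ·(14 - 8) - 26 ≡ 25. → (8, 25)
3P: (8, 25) + (14, 26). λ = (26 - 25)/(14 - 8) ≡ 1/6 mod 29. 6⁻¹ ≡ 5 (mod 29), so λ ≡ 5.
  x = λ² - 8 - 14 = 25 - 22 ≡ 3; y = λ·(8 - 3) - 25 ≡ 0. → (3, 0)
4P: (3, 0) + (14, 26). λ = (26 - 0)/(14 - 3) ≡ 26/11 mod 29. 11⁻¹ ≡ 8 (mod 29), so λ ≡ 5.
  x = λ² - 3 - 14 = 25 - 17 ≡ 8; y = λ·(3 - 8) - 0 ≡ 4. → (8, 4)

(8, 4)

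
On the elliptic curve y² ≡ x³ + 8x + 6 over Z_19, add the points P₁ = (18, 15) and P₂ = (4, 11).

(6, 2)

(18, 15) + (4, 11). λ = (11 - 15)/(4 - 18) ≡ 15/5 mod 19. 5⁻¹ ≡ 4 (mod 19), so λ ≡ 3.
  x = λ² - 18 - 4 = 9 - 22 ≡ 6; y = λ·(18 - 6) - 15 ≡ 2. → (6, 2)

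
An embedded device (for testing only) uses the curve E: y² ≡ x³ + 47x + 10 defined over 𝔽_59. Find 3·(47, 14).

Write G = (47, 14).
Repeated addition: build up to 3G.
2G: tangent at (47, 14): λ = (3·47² + 47)/(2·14) ≡ 7/28. 28⁻¹ ≡ 19 (mod 59), so λ ≡ 7·19 ≡ 15.
  x = λ² - 47 - 47 = 225 - 94 ≡ 13; y = λ·(47 - 13) - 14 ≡ 24. → (13, 24)
3G: (13, 24) + (47, 14). λ = (14 - 24)/(47 - 13) ≡ 49/34 mod 59. 34⁻¹ ≡ 33 (mod 59), so λ ≡ 24.
  x = λ² - 13 - 47 = 576 - 60 ≡ 44; y = λ·(13 - 44) - 24 ≡ 58. → (44, 58)

(44, 58)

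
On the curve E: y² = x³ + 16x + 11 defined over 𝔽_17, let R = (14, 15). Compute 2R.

(10, 10)

tangent at (14, 15): λ = (3·14² + 16)/(2·15) ≡ 9/13. 13⁻¹ ≡ 4 (mod 17) since 13·4 = 52 ≡ 1, so λ ≡ 9·4 ≡ 2.
  x = λ² - 14 - 14 = 4 - 28 ≡ 10; y = λ·(14 - 10) - 15 ≡ 10. → (10, 10)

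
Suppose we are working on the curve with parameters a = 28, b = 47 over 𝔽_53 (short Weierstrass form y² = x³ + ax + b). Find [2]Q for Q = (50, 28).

(30, 3)

tangent at (50, 28): λ = (3·50² + 28)/(2·28) ≡ 2/3. 3⁻¹ ≡ 18 (mod 53), so λ ≡ 2·18 ≡ 36.
  x = λ² - 50 - 50 = 1296 - 100 ≡ 30; y = λ·(50 - 30) - 28 ≡ 3. → (30, 3)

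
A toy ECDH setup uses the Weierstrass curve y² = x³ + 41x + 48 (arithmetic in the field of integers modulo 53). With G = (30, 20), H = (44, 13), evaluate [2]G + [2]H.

(32, 7)

First 2G:
Repeated addition: build up to 2G.
2G: tangent at (30, 20): λ = (3·30² + 41)/(2·20) ≡ 38/40. 40⁻¹ ≡ 4 (mod 53), so λ ≡ 38·4 ≡ 46.
  x = λ² - 30 - 30 = 2116 - 60 ≡ 42; y = λ·(30 - 42) - 20 ≡ 11. → (42, 11)
2G = (42, 11).
Next 2H:
Repeated addition: build up to 2H.
2H: tangent at (44, 13): λ = (3·44² + 41)/(2·13) ≡ 19/26. 26⁻¹ ≡ 51 (mod 53) since 26·51 = 1326 ≡ 1, so λ ≡ 19·51 ≡ 15.
  x = λ² - 44 - 44 = 225 - 88 ≡ 31; y = λ·(44 - 31) - 13 ≡ 23. → (31, 23)
2H = (31, 23).
Finally 2G + 2H:
(42, 11) + (31, 23). λ = (23 - 11)/(31 - 42) ≡ 12/42 mod 53. 42⁻¹ ≡ 24 (mod 53) since 42·24 = 1008 ≡ 1, so λ ≡ 23.
  x = λ² - 42 - 31 = 529 - 73 ≡ 32; y = λ·(42 - 32) - 11 ≡ 7. → (32, 7)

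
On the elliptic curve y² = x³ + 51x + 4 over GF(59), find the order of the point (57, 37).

2P: tangent at (57, 37): λ = (3·57² + 51)/(2·37) ≡ 4/15. 15⁻¹ ≡ 4 (mod 59), so λ ≡ 4·4 ≡ 16.
  x = λ² - 57 - 57 = 256 - 114 ≡ 24; y = λ·(57 - 24) - 37 ≡ 19. → (24, 19)
3P: (24, 19) + (57, 37). λ = (37 - 19)/(57 - 24) ≡ 18/33 mod 59. 33⁻¹ ≡ 34 (mod 59), so λ ≡ 22.
  x = λ² - 24 - 57 = 484 - 81 ≡ 49; y = λ·(24 - 49) - 19 ≡ 21. → (49, 21)
4P: (49, 21) + (57, 37). λ = (37 - 21)/(57 - 49) ≡ 16/8 mod 59. 8⁻¹ ≡ 37 (mod 59) since 8·37 = 296 ≡ 1, so λ ≡ 2.
  x = λ² - 49 - 57 = 4 - 106 ≡ 16; y = λ·(49 - 16) - 21 ≡ 45. → (16, 45)
5P: (16, 45) + (57, 37). λ = (37 - 45)/(57 - 16) ≡ 51/41 mod 59. 41⁻¹ ≡ 36 (mod 59), so λ ≡ 7.
  x = λ² - 16 - 57 = 49 - 73 ≡ 35; y = λ·(16 - 35) - 45 ≡ 58. → (35, 58)
6P: (35, 58) + (57, 37). λ = (37 - 58)/(57 - 35) ≡ 38/22 mod 59. 22⁻¹ ≡ 51 (mod 59), so λ ≡ 50.
  x = λ² - 35 - 57 = 2500 - 92 ≡ 48; y = λ·(35 - 48) - 58 ≡ 0. → (48, 0)
7P: (48, 0) + (57, 37). λ = (37 - 0)/(57 - 48) ≡ 37/9 mod 59. 9⁻¹ ≡ 46 (mod 59), so λ ≡ 50.
  x = λ² - 48 - 57 = 2500 - 105 ≡ 35; y = λ·(48 - 35) - 0 ≡ 1. → (35, 1)
8P: (35, 1) + (57, 37). λ = (37 - 1)/(57 - 35) ≡ 36/22 mod 59. 22⁻¹ ≡ 51 (mod 59), so λ ≡ 7.
  x = λ² - 35 - 57 = 49 - 92 ≡ 16; y = λ·(35 - 16) - 1 ≡ 14. → (16, 14)
9P: (16, 14) + (57, 37). λ = (37 - 14)/(57 - 16) ≡ 23/41 mod 59. 41⁻¹ ≡ 36 (mod 59), so λ ≡ 2.
  x = λ² - 16 - 57 = 4 - 73 ≡ 49; y = λ·(16 - 49) - 14 ≡ 38. → (49, 38)
10P: (49, 38) + (57, 37). λ = (37 - 38)/(57 - 49) ≡ 58/8 mod 59. 8⁻¹ ≡ 37 (mod 59), so λ ≡ 22.
  x = λ² - 49 - 57 = 484 - 106 ≡ 24; y = λ·(49 - 24) - 38 ≡ 40. → (24, 40)
11P: (24, 40) + (57, 37). λ = (37 - 40)/(57 - 24) ≡ 56/33 mod 59. 33⁻¹ ≡ 34 (mod 59) since 33·34 = 1122 ≡ 1, so λ ≡ 16.
  x = λ² - 24 - 57 = 256 - 81 ≡ 57; y = λ·(24 - 57) - 40 ≡ 22. → (57, 22)
12P: (57, 22) + (57, 37): same x and y₁ ≡ -y₂, so the sum is the point at infinity.
12P = the point at infinity, so the order is 12.

12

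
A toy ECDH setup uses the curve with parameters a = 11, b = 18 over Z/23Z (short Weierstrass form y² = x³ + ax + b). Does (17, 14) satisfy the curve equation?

y² = 14² ≡ 12; x³ + 11x + 18 = 5118 ≡ 12 (mod 23). 12 = 12.

yes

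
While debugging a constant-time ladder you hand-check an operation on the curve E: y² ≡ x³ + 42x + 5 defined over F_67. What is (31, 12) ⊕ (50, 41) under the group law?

(57, 40)

(31, 12) + (50, 41). λ = (41 - 12)/(50 - 31) ≡ 29/19 mod 67. 19⁻¹ ≡ 60 (mod 67) since 19·60 = 1140 ≡ 1, so λ ≡ 65.
  x = λ² - 31 - 50 = 4225 - 81 ≡ 57; y = λ·(31 - 57) - 12 ≡ 40. → (57, 40)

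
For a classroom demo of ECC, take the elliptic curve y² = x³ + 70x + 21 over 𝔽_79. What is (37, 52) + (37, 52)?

tangent at (37, 52): λ = (3·37² + 70)/(2·52) ≡ 69/25. 25⁻¹ ≡ 19 (mod 79) since 25·19 = 475 ≡ 1, so λ ≡ 69·19 ≡ 47.
  x = λ² - 37 - 37 = 2209 - 74 ≡ 2; y = λ·(37 - 2) - 52 ≡ 13. → (2, 13)

(2, 13)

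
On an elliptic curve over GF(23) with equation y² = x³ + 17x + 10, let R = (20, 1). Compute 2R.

tangent at (20, 1): λ = (3·20² + 17)/(2·1) ≡ 21/2. 2⁻¹ ≡ 12 (mod 23), so λ ≡ 21·12 ≡ 22.
  x = λ² - 20 - 20 = 484 - 40 ≡ 7; y = λ·(20 - 7) - 1 ≡ 9. → (7, 9)

(7, 9)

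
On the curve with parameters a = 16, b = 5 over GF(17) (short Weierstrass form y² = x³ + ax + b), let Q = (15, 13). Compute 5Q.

Repeated addition: build up to 5Q.
2Q: tangent at (15, 13): λ = (3·15² + 16)/(2·13) ≡ 11/9. 9⁻¹ ≡ 2 (mod 17), so λ ≡ 11·2 ≡ 5.
  x = λ² - 15 - 15 = 25 - 30 ≡ 12; y = λ·(15 - 12) - 13 ≡ 2. → (12, 2)
3Q: (12, 2) + (15, 13). λ = (13 - 2)/(15 - 12) ≡ 11/3 mod 17. 3⁻¹ ≡ 6 (mod 17) since 3·6 = 18 ≡ 1, so λ ≡ 15.
  x = λ² - 12 - 15 = 225 - 27 ≡ 11; y = λ·(12 - 11) - 2 ≡ 13. → (11, 13)
4Q: (11, 13) + (15, 13). λ = (13 - 13)/(15 - 11) ≡ 0/4 mod 17. 4⁻¹ ≡ 13 (mod 17), so λ ≡ 0.
  x = λ² - 11 - 15 = 0 - 26 ≡ 8; y = λ·(11 - 8) - 13 ≡ 4. → (8, 4)
5Q: (8, 4) + (15, 13). λ = (13 - 4)/(15 - 8) ≡ 9/7 mod 17. 7⁻¹ ≡ 5 (mod 17), so λ ≡ 11.
  x = λ² - 8 - 15 = 121 - 23 ≡ 13; y = λ·(8 - 13) - 4 ≡ 9. → (13, 9)

(13, 9)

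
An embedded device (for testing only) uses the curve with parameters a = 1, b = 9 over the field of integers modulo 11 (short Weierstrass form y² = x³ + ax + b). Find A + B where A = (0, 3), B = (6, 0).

(0, 3) + (6, 0). λ = (0 - 3)/(6 - 0) ≡ 8/6 mod 11. 6⁻¹ ≡ 2 (mod 11), so λ ≡ 5.
  x = λ² - 0 - 6 = 25 - 6 ≡ 8; y = λ·(0 - 8) - 3 ≡ 1. → (8, 1)

(8, 1)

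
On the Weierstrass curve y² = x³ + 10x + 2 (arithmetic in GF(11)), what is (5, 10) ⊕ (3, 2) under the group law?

(5, 10) + (3, 2). λ = (2 - 10)/(3 - 5) ≡ 3/9 mod 11. 9⁻¹ ≡ 5 (mod 11) since 9·5 = 45 ≡ 1, so λ ≡ 4.
  x = λ² - 5 - 3 = 16 - 8 ≡ 8; y = λ·(5 - 8) - 10 ≡ 0. → (8, 0)

(8, 0)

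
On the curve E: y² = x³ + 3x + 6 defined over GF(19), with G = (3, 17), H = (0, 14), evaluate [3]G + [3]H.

First 3G:
Repeated addition: build up to 3G.
2G: tangent at (3, 17): λ = (3·3² + 3)/(2·17) ≡ 11/15. 15⁻¹ ≡ 14 (mod 19), so λ ≡ 11·14 ≡ 2.
  x = λ² - 3 - 3 = 4 - 6 ≡ 17; y = λ·(3 - 17) - 17 ≡ 12. → (17, 12)
3G: (17, 12) + (3, 17). λ = (17 - 12)/(3 - 17) ≡ 5/5 mod 19. 5⁻¹ ≡ 4 (mod 19) since 5·4 = 20 ≡ 1, so λ ≡ 1.
  x = λ² - 17 - 3 = 1 - 20 ≡ 0; y = λ·(17 - 0) - 12 ≡ 5. → (0, 5)
3G = (0, 5).
Next 3H:
Repeated addition: build up to 3H.
2H: tangent at (0, 14): λ = (3·0² + 3)/(2·14) ≡ 3/9. 9⁻¹ ≡ 17 (mod 19) since 9·17 = 153 ≡ 1, so λ ≡ 3·17 ≡ 13.
  x = λ² - 0 - 0 = 169 - 0 ≡ 17; y = λ·(0 - 17) - 14 ≡ 12. → (17, 12)
3H: (17, 12) + (0, 14). λ = (14 - 12)/(0 - 17) ≡ 2/2 mod 19. 2⁻¹ ≡ 10 (mod 19) since 2·10 = 20 ≡ 1, so λ ≡ 1.
  x = λ² - 17 - 0 = 1 - 17 ≡ 3; y = λ·(17 - 3) - 12 ≡ 2. → (3, 2)
3H = (3, 2).
Finally 3G + 3H:
(0, 5) + (3, 2). λ = (2 - 5)/(3 - 0) ≡ 16/3 mod 19. 3⁻¹ ≡ 13 (mod 19) since 3·13 = 39 ≡ 1, so λ ≡ 18.
  x = λ² - 0 - 3 = 324 - 3 ≡ 17; y = λ·(0 - 17) - 5 ≡ 12. → (17, 12)

(17, 12)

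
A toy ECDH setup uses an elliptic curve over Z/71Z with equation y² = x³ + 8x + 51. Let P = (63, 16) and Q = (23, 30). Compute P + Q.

(35, 31)

(63, 16) + (23, 30). λ = (30 - 16)/(23 - 63) ≡ 14/31 mod 71. 31⁻¹ ≡ 55 (mod 71), so λ ≡ 60.
  x = λ² - 63 - 23 = 3600 - 86 ≡ 35; y = λ·(63 - 35) - 16 ≡ 31. → (35, 31)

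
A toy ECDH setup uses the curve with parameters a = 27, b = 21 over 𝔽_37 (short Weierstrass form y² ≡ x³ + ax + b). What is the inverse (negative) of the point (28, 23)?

-(28, 23) = (28, -23 mod 37) = (28, 14).

(28, 14)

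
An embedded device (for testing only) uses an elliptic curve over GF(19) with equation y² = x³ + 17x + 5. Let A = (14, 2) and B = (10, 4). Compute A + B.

(0, 10)

(14, 2) + (10, 4). λ = (4 - 2)/(10 - 14) ≡ 2/15 mod 19. 15⁻¹ ≡ 14 (mod 19) since 15·14 = 210 ≡ 1, so λ ≡ 9.
  x = λ² - 14 - 10 = 81 - 24 ≡ 0; y = λ·(14 - 0) - 2 ≡ 10. → (0, 10)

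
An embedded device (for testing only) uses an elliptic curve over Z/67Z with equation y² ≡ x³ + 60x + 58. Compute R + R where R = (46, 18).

(35, 64)

tangent at (46, 18): λ = (3·46² + 60)/(2·18) ≡ 43/36. 36⁻¹ ≡ 54 (mod 67) since 36·54 = 1944 ≡ 1, so λ ≡ 43·54 ≡ 44.
  x = λ² - 46 - 46 = 1936 - 92 ≡ 35; y = λ·(46 - 35) - 18 ≡ 64. → (35, 64)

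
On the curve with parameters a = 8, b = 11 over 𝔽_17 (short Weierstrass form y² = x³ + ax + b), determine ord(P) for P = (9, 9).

2P: tangent at (9, 9): λ = (3·9² + 8)/(2·9) ≡ 13/1. 1⁻¹ ≡ 1 (mod 17), so λ ≡ 13·1 ≡ 13.
  x = λ² - 9 - 9 = 169 - 18 ≡ 15; y = λ·(9 - 15) - 9 ≡ 15. → (15, 15)
3P: (15, 15) + (9, 9). λ = (9 - 15)/(9 - 15) ≡ 11/11 mod 17. 11⁻¹ ≡ 14 (mod 17), so λ ≡ 1.
  x = λ² - 15 - 9 = 1 - 24 ≡ 11; y = λ·(15 - 11) - 15 ≡ 6. → (11, 6)
4P: (11, 6) + (9, 9). λ = (9 - 6)/(9 - 11) ≡ 3/15 mod 17. 15⁻¹ ≡ 8 (mod 17), so λ ≡ 7.
  x = λ² - 11 - 9 = 49 - 20 ≡ 12; y = λ·(11 - 12) - 6 ≡ 4. → (12, 4)
5P: (12, 4) + (9, 9). λ = (9 - 4)/(9 - 12) ≡ 5/14 mod 17. 14⁻¹ ≡ 11 (mod 17), so λ ≡ 4.
  x = λ² - 12 - 9 = 16 - 21 ≡ 12; y = λ·(12 - 12) - 4 ≡ 13. → (12, 13)
6P: (12, 13) + (9, 9). λ = (9 - 13)/(9 - 12) ≡ 13/14 mod 17. 14⁻¹ ≡ 11 (mod 17) since 14·11 = 154 ≡ 1, so λ ≡ 7.
  x = λ² - 12 - 9 = 49 - 21 ≡ 11; y = λ·(12 - 11) - 13 ≡ 11. → (11, 11)
7P: (11, 11) + (9, 9). λ = (9 - 11)/(9 - 11) ≡ 15/15 mod 17. 15⁻¹ ≡ 8 (mod 17), so λ ≡ 1.
  x = λ² - 11 - 9 = 1 - 20 ≡ 15; y = λ·(11 - 15) - 11 ≡ 2. → (15, 2)
8P: (15, 2) + (9, 9). λ = (9 - 2)/(9 - 15) ≡ 7/11 mod 17. 11⁻¹ ≡ 14 (mod 17) since 11·14 = 154 ≡ 1, so λ ≡ 13.
  x = λ² - 15 - 9 = 169 - 24 ≡ 9; y = λ·(15 - 9) - 2 ≡ 8. → (9, 8)
9P: (9, 8) + (9, 9): same x and y₁ ≡ -y₂, so the sum is 𝒪.
9P = 𝒪, so the order is 9.

9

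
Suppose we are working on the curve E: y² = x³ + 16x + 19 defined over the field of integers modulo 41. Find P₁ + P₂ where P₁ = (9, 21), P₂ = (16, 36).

(39, 26)

(9, 21) + (16, 36). λ = (36 - 21)/(16 - 9) ≡ 15/7 mod 41. 7⁻¹ ≡ 6 (mod 41) since 7·6 = 42 ≡ 1, so λ ≡ 8.
  x = λ² - 9 - 16 = 64 - 25 ≡ 39; y = λ·(9 - 39) - 21 ≡ 26. → (39, 26)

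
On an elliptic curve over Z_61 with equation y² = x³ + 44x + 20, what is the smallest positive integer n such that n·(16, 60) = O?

2P: tangent at (16, 60): λ = (3·16² + 44)/(2·60) ≡ 19/59. 59⁻¹ ≡ 30 (mod 61) since 59·30 = 1770 ≡ 1, so λ ≡ 19·30 ≡ 21.
  x = λ² - 16 - 16 = 441 - 32 ≡ 43; y = λ·(16 - 43) - 60 ≡ 44. → (43, 44)
3P: (43, 44) + (16, 60). λ = (60 - 44)/(16 - 43) ≡ 16/34 mod 61. 34⁻¹ ≡ 9 (mod 61) since 34·9 = 306 ≡ 1, so λ ≡ 22.
  x = λ² - 43 - 16 = 484 - 59 ≡ 59; y = λ·(43 - 59) - 44 ≡ 31. → (59, 31)
4P: (59, 31) + (16, 60). λ = (60 - 31)/(16 - 59) ≡ 29/18 mod 61. 18⁻¹ ≡ 17 (mod 61), so λ ≡ 5.
  x = λ² - 59 - 16 = 25 - 75 ≡ 11; y = λ·(59 - 11) - 31 ≡ 26. → (11, 26)
5P: (11, 26) + (16, 60). λ = (60 - 26)/(16 - 11) ≡ 34/5 mod 61. 5⁻¹ ≡ 49 (mod 61), so λ ≡ 19.
  x = λ² - 11 - 16 = 361 - 27 ≡ 29; y = λ·(11 - 29) - 26 ≡ 59. → (29, 59)
6P: (29, 59) + (16, 60). λ = (60 - 59)/(16 - 29) ≡ 1/48 mod 61. 48⁻¹ ≡ 14 (mod 61) since 48·14 = 672 ≡ 1, so λ ≡ 14.
  x = λ² - 29 - 16 = 196 - 45 ≡ 29; y = λ·(29 - 29) - 59 ≡ 2. → (29, 2)
7P: (29, 2) + (16, 60). λ = (60 - 2)/(16 - 29) ≡ 58/48 mod 61. 48⁻¹ ≡ 14 (mod 61), so λ ≡ 19.
  x = λ² - 29 - 16 = 361 - 45 ≡ 11; y = λ·(29 - 11) - 2 ≡ 35. → (11, 35)
8P: (11, 35) + (16, 60). λ = (60 - 35)/(16 - 11) ≡ 25/5 mod 61. 5⁻¹ ≡ 49 (mod 61) since 5·49 = 245 ≡ 1, so λ ≡ 5.
  x = λ² - 11 - 16 = 25 - 27 ≡ 59; y = λ·(11 - 59) - 35 ≡ 30. → (59, 30)
9P: (59, 30) + (16, 60). λ = (60 - 30)/(16 - 59) ≡ 30/18 mod 61. 18⁻¹ ≡ 17 (mod 61), so λ ≡ 22.
  x = λ² - 59 - 16 = 484 - 75 ≡ 43; y = λ·(59 - 43) - 30 ≡ 17. → (43, 17)
10P: (43, 17) + (16, 60). λ = (60 - 17)/(16 - 43) ≡ 43/34 mod 61. 34⁻¹ ≡ 9 (mod 61) since 34·9 = 306 ≡ 1, so λ ≡ 21.
  x = λ² - 43 - 16 = 441 - 59 ≡ 16; y = λ·(43 - 16) - 17 ≡ 1. → (16, 1)
11P: (16, 1) + (16, 60): same x and y₁ ≡ -y₂, so the sum is O.
11P = O, so the order is 11.

11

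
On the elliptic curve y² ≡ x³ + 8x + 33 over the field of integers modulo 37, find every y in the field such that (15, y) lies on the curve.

none

x³ + 8x + 33 = 3528 ≡ 13 (mod 37).
13 is a non-residue mod 37; no y exists.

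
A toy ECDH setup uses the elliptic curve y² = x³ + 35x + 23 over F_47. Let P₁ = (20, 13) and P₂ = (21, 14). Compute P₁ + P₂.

(7, 0)

(20, 13) + (21, 14). λ = (14 - 13)/(21 - 20) ≡ 1/1 mod 47. 1⁻¹ ≡ 1 (mod 47) since 1·1 = 1 ≡ 1, so λ ≡ 1.
  x = λ² - 20 - 21 = 1 - 41 ≡ 7; y = λ·(20 - 7) - 13 ≡ 0. → (7, 0)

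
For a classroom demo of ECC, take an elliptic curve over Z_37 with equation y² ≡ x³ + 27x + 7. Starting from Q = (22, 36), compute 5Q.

(14, 13)

Double-and-add on 5 = (101)₂. Start with Q = (22, 36) for the leading 1-bit.
double: tangent at (22, 36): λ = (3·22² + 27)/(2·36) ≡ 36/35. 35⁻¹ ≡ 18 (mod 37), so λ ≡ 36·18 ≡ 19.
  x = λ² - 22 - 22 = 361 - 44 ≡ 21; y = λ·(22 - 21) - 36 ≡ 20. → (21, 20)
double: tangent at (21, 20): λ = (3·21² + 27)/(2·20) ≡ 18/3. 3⁻¹ ≡ 25 (mod 37), so λ ≡ 18·25 ≡ 6.
  x = λ² - 21 - 21 = 36 - 42 ≡ 31; y = λ·(21 - 31) - 20 ≡ 31. → (31, 31)
add Q: (31, 31) + (22, 36). λ = (36 - 31)/(22 - 31) ≡ 5/28 mod 37. 28⁻¹ ≡ 4 (mod 37) since 28·4 = 112 ≡ 1, so λ ≡ 20.
  x = λ² - 31 - 22 = 400 - 53 ≡ 14; y = λ·(31 - 14) - 31 ≡ 13. → (14, 13)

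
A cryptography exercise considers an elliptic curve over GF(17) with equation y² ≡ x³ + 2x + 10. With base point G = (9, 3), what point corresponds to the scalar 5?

(3, 14)

Repeated addition: build up to 5G.
2G: tangent at (9, 3): λ = (3·9² + 2)/(2·3) ≡ 7/6. 6⁻¹ ≡ 3 (mod 17) since 6·3 = 18 ≡ 1, so λ ≡ 7·3 ≡ 4.
  x = λ² - 9 - 9 = 16 - 18 ≡ 15; y = λ·(9 - 15) - 3 ≡ 7. → (15, 7)
3G: (15, 7) + (9, 3). λ = (3 - 7)/(9 - 15) ≡ 13/11 mod 17. 11⁻¹ ≡ 14 (mod 17), so λ ≡ 12.
  x = λ² - 15 - 9 = 144 - 24 ≡ 1; y = λ·(15 - 1) - 7 ≡ 8. → (1, 8)
4G: (1, 8) + (9, 3). λ = (3 - 8)/(9 - 1) ≡ 12/8 mod 17. 8⁻¹ ≡ 15 (mod 17), so λ ≡ 10.
  x = λ² - 1 - 9 = 100 - 10 ≡ 5; y = λ·(1 - 5) - 8 ≡ 3. → (5, 3)
5G: (5, 3) + (9, 3). λ = (3 - 3)/(9 - 5) ≡ 0/4 mod 17. 4⁻¹ ≡ 13 (mod 17), so λ ≡ 0.
  x = λ² - 5 - 9 = 0 - 14 ≡ 3; y = λ·(5 - 3) - 3 ≡ 14. → (3, 14)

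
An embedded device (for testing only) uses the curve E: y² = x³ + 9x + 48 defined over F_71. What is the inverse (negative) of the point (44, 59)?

-(44, 59) = (44, -59 mod 71) = (44, 12).

(44, 12)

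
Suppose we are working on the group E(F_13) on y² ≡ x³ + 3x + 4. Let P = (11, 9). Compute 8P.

(11, 9)

Repeated addition: build up to 8P.
2P: tangent at (11, 9): λ = (3·11² + 3)/(2·9) ≡ 2/5. 5⁻¹ ≡ 8 (mod 13), so λ ≡ 2·8 ≡ 3.
  x = λ² - 11 - 11 = 9 - 22 ≡ 0; y = λ·(11 - 0) - 9 ≡ 11. → (0, 11)
3P: (0, 11) + (11, 9). λ = (9 - 11)/(11 - 0) ≡ 11/11 mod 13. 11⁻¹ ≡ 6 (mod 13) since 11·6 = 66 ≡ 1, so λ ≡ 1.
  x = λ² - 0 - 11 = 1 - 11 ≡ 3; y = λ·(0 - 3) - 11 ≡ 12. → (3, 12)
4P: (3, 12) + (11, 9). λ = (9 - 12)/(11 - 3) ≡ 10/8 mod 13. 8⁻¹ ≡ 5 (mod 13), so λ ≡ 11.
  x = λ² - 3 - 11 = 121 - 14 ≡ 3; y = λ·(3 - 3) - 12 ≡ 1. → (3, 1)
5P: (3, 1) + (11, 9). λ = (9 - 1)/(11 - 3) ≡ 8/8 mod 13. 8⁻¹ ≡ 5 (mod 13) since 8·5 = 40 ≡ 1, so λ ≡ 1.
  x = λ² - 3 - 11 = 1 - 14 ≡ 0; y = λ·(3 - 0) - 1 ≡ 2. → (0, 2)
6P: (0, 2) + (11, 9). λ = (9 - 2)/(11 - 0) ≡ 7/11 mod 13. 11⁻¹ ≡ 6 (mod 13), so λ ≡ 3.
  x = λ² - 0 - 11 = 9 - 11 ≡ 11; y = λ·(0 - 11) - 2 ≡ 4. → (11, 4)
7P: (11, 4) + (11, 9): same x and y₁ ≡ -y₂, so the sum is O.
8P: O + (11, 9) = (11, 9) (identity).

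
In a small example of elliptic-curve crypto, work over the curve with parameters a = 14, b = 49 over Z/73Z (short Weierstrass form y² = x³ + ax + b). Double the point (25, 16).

tangent at (25, 16): λ = (3·25² + 14)/(2·16) ≡ 64/32. 32⁻¹ ≡ 16 (mod 73) since 32·16 = 512 ≡ 1, so λ ≡ 64·16 ≡ 2.
  x = λ² - 25 - 25 = 4 - 50 ≡ 27; y = λ·(25 - 27) - 16 ≡ 53. → (27, 53)

(27, 53)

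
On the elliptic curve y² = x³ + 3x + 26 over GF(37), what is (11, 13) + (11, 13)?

tangent at (11, 13): λ = (3·11² + 3)/(2·13) ≡ 33/26. 26⁻¹ ≡ 10 (mod 37), so λ ≡ 33·10 ≡ 34.
  x = λ² - 11 - 11 = 1156 - 22 ≡ 24; y = λ·(11 - 24) - 13 ≡ 26. → (24, 26)

(24, 26)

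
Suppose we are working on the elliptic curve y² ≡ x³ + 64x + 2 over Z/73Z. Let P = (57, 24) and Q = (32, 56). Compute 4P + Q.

(13, 29)

First 4P:
Repeated addition: build up to 4P.
2P: tangent at (57, 24): λ = (3·57² + 64)/(2·24) ≡ 29/48. 48⁻¹ ≡ 35 (mod 73), so λ ≡ 29·35 ≡ 66.
  x = λ² - 57 - 57 = 4356 - 114 ≡ 8; y = λ·(57 - 8) - 24 ≡ 71. → (8, 71)
3P: (8, 71) + (57, 24). λ = (24 - 71)/(57 - 8) ≡ 26/49 mod 73. 49⁻¹ ≡ 3 (mod 73), so λ ≡ 5.
  x = λ² - 8 - 57 = 25 - 65 ≡ 33; y = λ·(8 - 33) - 71 ≡ 23. → (33, 23)
4P: (33, 23) + (57, 24). λ = (24 - 23)/(57 - 33) ≡ 1/24 mod 73. 24⁻¹ ≡ 70 (mod 73), so λ ≡ 70.
  x = λ² - 33 - 57 = 4900 - 90 ≡ 65; y = λ·(33 - 65) - 23 ≡ 0. → (65, 0)
4P = (65, 0).
Finally 4P + Q:
(65, 0) + (32, 56). λ = (56 - 0)/(32 - 65) ≡ 56/40 mod 73. 40⁻¹ ≡ 42 (mod 73) since 40·42 = 1680 ≡ 1, so λ ≡ 16.
  x = λ² - 65 - 32 = 256 - 97 ≡ 13; y = λ·(65 - 13) - 0 ≡ 29. → (13, 29)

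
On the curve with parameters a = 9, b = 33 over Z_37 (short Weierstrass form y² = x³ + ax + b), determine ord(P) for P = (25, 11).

2P: tangent at (25, 11): λ = (3·25² + 9)/(2·11) ≡ 34/22. 22⁻¹ ≡ 32 (mod 37) since 22·32 = 704 ≡ 1, so λ ≡ 34·32 ≡ 15.
  x = λ² - 25 - 25 = 225 - 50 ≡ 27; y = λ·(25 - 27) - 11 ≡ 33. → (27, 33)
3P: (27, 33) + (25, 11). λ = (11 - 33)/(25 - 27) ≡ 15/35 mod 37. 35⁻¹ ≡ 18 (mod 37), so λ ≡ 11.
  x = λ² - 27 - 25 = 121 - 52 ≡ 32; y = λ·(27 - 32) - 33 ≡ 23. → (32, 23)
4P: (32, 23) + (25, 11). λ = (11 - 23)/(25 - 32) ≡ 25/30 mod 37. 30⁻¹ ≡ 21 (mod 37), so λ ≡ 7.
  x = λ² - 32 - 25 = 49 - 57 ≡ 29; y = λ·(32 - 29) - 23 ≡ 35. → (29, 35)
5P: (29, 35) + (25, 11). λ = (11 - 35)/(25 - 29) ≡ 13/33 mod 37. 33⁻¹ ≡ 9 (mod 37), so λ ≡ 6.
  x = λ² - 29 - 25 = 36 - 54 ≡ 19; y = λ·(29 - 19) - 35 ≡ 25. → (19, 25)
6P: (19, 25) + (25, 11). λ = (11 - 25)/(25 - 19) ≡ 23/6 mod 37. 6⁻¹ ≡ 31 (mod 37), so λ ≡ 10.
  x = λ² - 19 - 25 = 100 - 44 ≡ 19; y = λ·(19 - 19) - 25 ≡ 12. → (19, 12)
7P: (19, 12) + (25, 11). λ = (11 - 12)/(25 - 19) ≡ 36/6 mod 37. 6⁻¹ ≡ 31 (mod 37), so λ ≡ 6.
  x = λ² - 19 - 25 = 36 - 44 ≡ 29; y = λ·(19 - 29) - 12 ≡ 2. → (29, 2)
8P: (29, 2) + (25, 11). λ = (11 - 2)/(25 - 29) ≡ 9/33 mod 37. 33⁻¹ ≡ 9 (mod 37), so λ ≡ 7.
  x = λ² - 29 - 25 = 49 - 54 ≡ 32; y = λ·(29 - 32) - 2 ≡ 14. → (32, 14)
9P: (32, 14) + (25, 11). λ = (11 - 14)/(25 - 32) ≡ 34/30 mod 37. 30⁻¹ ≡ 21 (mod 37) since 30·21 = 630 ≡ 1, so λ ≡ 11.
  x = λ² - 32 - 25 = 121 - 57 ≡ 27; y = λ·(32 - 27) - 14 ≡ 4. → (27, 4)
10P: (27, 4) + (25, 11). λ = (11 - 4)/(25 - 27) ≡ 7/35 mod 37. 35⁻¹ ≡ 18 (mod 37), so λ ≡ 15.
  x = λ² - 27 - 25 = 225 - 52 ≡ 25; y = λ·(27 - 25) - 4 ≡ 26. → (25, 26)
11P: (25, 26) + (25, 11): same x and y₁ ≡ -y₂, so the sum is O.
11P = O, so the order is 11.

11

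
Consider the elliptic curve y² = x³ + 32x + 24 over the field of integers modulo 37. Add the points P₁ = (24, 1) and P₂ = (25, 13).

(24, 1) + (25, 13). λ = (13 - 1)/(25 - 24) ≡ 12/1 mod 37. 1⁻¹ ≡ 1 (mod 37), so λ ≡ 12.
  x = λ² - 24 - 25 = 144 - 49 ≡ 21; y = λ·(24 - 21) - 1 ≡ 35. → (21, 35)

(21, 35)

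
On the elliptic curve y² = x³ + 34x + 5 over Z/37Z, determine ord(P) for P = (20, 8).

2P: tangent at (20, 8): λ = (3·20² + 34)/(2·8) ≡ 13/16. 16⁻¹ ≡ 7 (mod 37), so λ ≡ 13·7 ≡ 17.
  x = λ² - 20 - 20 = 289 - 40 ≡ 27; y = λ·(20 - 27) - 8 ≡ 21. → (27, 21)
3P: (27, 21) + (20, 8). λ = (8 - 21)/(20 - 27) ≡ 24/30 mod 37. 30⁻¹ ≡ 21 (mod 37), so λ ≡ 23.
  x = λ² - 27 - 20 = 529 - 47 ≡ 1; y = λ·(27 - 1) - 21 ≡ 22. → (1, 22)
4P: (1, 22) + (20, 8). λ = (8 - 22)/(20 - 1) ≡ 23/19 mod 37. 19⁻¹ ≡ 2 (mod 37), so λ ≡ 9.
  x = λ² - 1 - 20 = 81 - 21 ≡ 23; y = λ·(1 - 23) - 22 ≡ 2. → (23, 2)
5P: (23, 2) + (20, 8). λ = (8 - 2)/(20 - 23) ≡ 6/34 mod 37. 34⁻¹ ≡ 12 (mod 37), so λ ≡ 35.
  x = λ² - 23 - 20 = 1225 - 43 ≡ 35; y = λ·(23 - 35) - 2 ≡ 22. → (35, 22)
6P: (35, 22) + (20, 8). λ = (8 - 22)/(20 - 35) ≡ 23/22 mod 37. 22⁻¹ ≡ 32 (mod 37), so λ ≡ 33.
  x = λ² - 35 - 20 = 1089 - 55 ≡ 35; y = λ·(35 - 35) - 22 ≡ 15. → (35, 15)
7P: (35, 15) + (20, 8). λ = (8 - 15)/(20 - 35) ≡ 30/22 mod 37. 22⁻¹ ≡ 32 (mod 37), so λ ≡ 35.
  x = λ² - 35 - 20 = 1225 - 55 ≡ 23; y = λ·(35 - 23) - 15 ≡ 35. → (23, 35)
8P: (23, 35) + (20, 8). λ = (8 - 35)/(20 - 23) ≡ 10/34 mod 37. 34⁻¹ ≡ 12 (mod 37) since 34·12 = 408 ≡ 1, so λ ≡ 9.
  x = λ² - 23 - 20 = 81 - 43 ≡ 1; y = λ·(23 - 1) - 35 ≡ 15. → (1, 15)
9P: (1, 15) + (20, 8). λ = (8 - 15)/(20 - 1) ≡ 30/19 mod 37. 19⁻¹ ≡ 2 (mod 37), so λ ≡ 23.
  x = λ² - 1 - 20 = 529 - 21 ≡ 27; y = λ·(1 - 27) - 15 ≡ 16. → (27, 16)
10P: (27, 16) + (20, 8). λ = (8 - 16)/(20 - 27) ≡ 29/30 mod 37. 30⁻¹ ≡ 21 (mod 37), so λ ≡ 17.
  x = λ² - 27 - 20 = 289 - 47 ≡ 20; y = λ·(27 - 20) - 16 ≡ 29. → (20, 29)
11P: (20, 29) + (20, 8): same x and y₁ ≡ -y₂, so the sum is O.
11P = O, so the order is 11.

11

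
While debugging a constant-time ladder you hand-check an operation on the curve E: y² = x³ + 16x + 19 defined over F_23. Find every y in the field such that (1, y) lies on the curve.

6, 17

x³ + 16x + 19 = 36 ≡ 13 (mod 23).
Square roots of 13 mod 23: 6 and 17 (since 6² = 36 ≡ 13).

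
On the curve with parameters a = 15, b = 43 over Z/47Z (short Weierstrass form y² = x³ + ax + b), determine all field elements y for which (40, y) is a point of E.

x³ + 15x + 43 = 64643 ≡ 18 (mod 47).
Square roots of 18 mod 47: 21 and 26 (since 21² = 441 ≡ 18).

21, 26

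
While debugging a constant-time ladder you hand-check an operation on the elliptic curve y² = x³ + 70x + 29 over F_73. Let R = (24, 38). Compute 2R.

(33, 43)

tangent at (24, 38): λ = (3·24² + 70)/(2·38) ≡ 46/3. 3⁻¹ ≡ 49 (mod 73), so λ ≡ 46·49 ≡ 64.
  x = λ² - 24 - 24 = 4096 - 48 ≡ 33; y = λ·(24 - 33) - 38 ≡ 43. → (33, 43)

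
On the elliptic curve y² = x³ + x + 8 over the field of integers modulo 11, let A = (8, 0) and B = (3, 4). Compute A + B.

(9, 3)

(8, 0) + (3, 4). λ = (4 - 0)/(3 - 8) ≡ 4/6 mod 11. 6⁻¹ ≡ 2 (mod 11) since 6·2 = 12 ≡ 1, so λ ≡ 8.
  x = λ² - 8 - 3 = 64 - 11 ≡ 9; y = λ·(8 - 9) - 0 ≡ 3. → (9, 3)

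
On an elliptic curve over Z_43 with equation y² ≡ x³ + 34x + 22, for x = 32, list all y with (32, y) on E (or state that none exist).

none

x³ + 34x + 22 = 33878 ≡ 37 (mod 43).
37 is a non-residue mod 43; no y exists.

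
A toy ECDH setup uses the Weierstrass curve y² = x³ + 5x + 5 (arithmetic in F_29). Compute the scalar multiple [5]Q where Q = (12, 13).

Repeated addition: build up to 5Q.
2Q: tangent at (12, 13): λ = (3·12² + 5)/(2·13) ≡ 2/26. 26⁻¹ ≡ 19 (mod 29), so λ ≡ 2·19 ≡ 9.
  x = λ² - 12 - 12 = 81 - 24 ≡ 28; y = λ·(12 - 28) - 13 ≡ 17. → (28, 17)
3Q: (28, 17) + (12, 13). λ = (13 - 17)/(12 - 28) ≡ 25/13 mod 29. 13⁻¹ ≡ 9 (mod 29) since 13·9 = 117 ≡ 1, so λ ≡ 22.
  x = λ² - 28 - 12 = 484 - 40 ≡ 9; y = λ·(28 - 9) - 17 ≡ 24. → (9, 24)
4Q: (9, 24) + (12, 13). λ = (13 - 24)/(12 - 9) ≡ 18/3 mod 29. 3⁻¹ ≡ 10 (mod 29) since 3·10 = 30 ≡ 1, so λ ≡ 6.
  x = λ² - 9 - 12 = 36 - 21 ≡ 15; y = λ·(9 - 15) - 24 ≡ 27. → (15, 27)
5Q: (15, 27) + (12, 13). λ = (13 - 27)/(12 - 15) ≡ 15/26 mod 29. 26⁻¹ ≡ 19 (mod 29) since 26·19 = 494 ≡ 1, so λ ≡ 24.
  x = λ² - 15 - 12 = 576 - 27 ≡ 27; y = λ·(15 - 27) - 27 ≡ 4. → (27, 4)

(27, 4)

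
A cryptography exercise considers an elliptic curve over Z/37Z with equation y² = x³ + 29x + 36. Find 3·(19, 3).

(32, 32)

Write G = (19, 3).
Repeated addition: build up to 3G.
2G: tangent at (19, 3): λ = (3·19² + 29)/(2·3) ≡ 2/6. 6⁻¹ ≡ 31 (mod 37) since 6·31 = 186 ≡ 1, so λ ≡ 2·31 ≡ 25.
  x = λ² - 19 - 19 = 625 - 38 ≡ 32; y = λ·(19 - 32) - 3 ≡ 5. → (32, 5)
3G: (32, 5) + (19, 3). λ = (3 - 5)/(19 - 32) ≡ 35/24 mod 37. 24⁻¹ ≡ 17 (mod 37) since 24·17 = 408 ≡ 1, so λ ≡ 3.
  x = λ² - 32 - 19 = 9 - 51 ≡ 32; y = λ·(32 - 32) - 5 ≡ 32. → (32, 32)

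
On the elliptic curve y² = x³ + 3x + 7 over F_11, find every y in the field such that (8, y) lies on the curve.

2, 9

x³ + 3x + 7 = 543 ≡ 4 (mod 11).
Square roots of 4 mod 11: 2 and 9 (since 2² = 4 ≡ 4).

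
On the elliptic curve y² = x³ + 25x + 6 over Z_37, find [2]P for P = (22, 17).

(31, 11)

tangent at (22, 17): λ = (3·22² + 25)/(2·17) ≡ 34/34. 34⁻¹ ≡ 12 (mod 37), so λ ≡ 34·12 ≡ 1.
  x = λ² - 22 - 22 = 1 - 44 ≡ 31; y = λ·(22 - 31) - 17 ≡ 11. → (31, 11)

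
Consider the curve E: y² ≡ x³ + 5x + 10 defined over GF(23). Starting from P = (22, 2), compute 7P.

(1, 19)

Repeated addition: build up to 7P.
2P: tangent at (22, 2): λ = (3·22² + 5)/(2·2) ≡ 8/4. 4⁻¹ ≡ 6 (mod 23), so λ ≡ 8·6 ≡ 2.
  x = λ² - 22 - 22 = 4 - 44 ≡ 6; y = λ·(22 - 6) - 2 ≡ 7. → (6, 7)
3P: (6, 7) + (22, 2). λ = (2 - 7)/(22 - 6) ≡ 18/16 mod 23. 16⁻¹ ≡ 13 (mod 23), so λ ≡ 4.
  x = λ² - 6 - 22 = 16 - 28 ≡ 11; y = λ·(6 - 11) - 7 ≡ 19. → (11, 19)
4P: (11, 19) + (22, 2). λ = (2 - 19)/(22 - 11) ≡ 6/11 mod 23. 11⁻¹ ≡ 21 (mod 23), so λ ≡ 11.
  x = λ² - 11 - 22 = 121 - 33 ≡ 19; y = λ·(11 - 19) - 19 ≡ 8. → (19, 8)
5P: (19, 8) + (22, 2). λ = (2 - 8)/(22 - 19) ≡ 17/3 mod 23. 3⁻¹ ≡ 8 (mod 23), so λ ≡ 21.
  x = λ² - 19 - 22 = 441 - 41 ≡ 9; y = λ·(19 - 9) - 8 ≡ 18. → (9, 18)
6P: (9, 18) + (22, 2). λ = (2 - 18)/(22 - 9) ≡ 7/13 mod 23. 13⁻¹ ≡ 16 (mod 23), so λ ≡ 20.
  x = λ² - 9 - 22 = 400 - 31 ≡ 1; y = λ·(9 - 1) - 18 ≡ 4. → (1, 4)
7P: (1, 4) + (22, 2). λ = (2 - 4)/(22 - 1) ≡ 21/21 mod 23. 21⁻¹ ≡ 11 (mod 23) since 21·11 = 231 ≡ 1, so λ ≡ 1.
  x = λ² - 1 - 22 = 1 - 23 ≡ 1; y = λ·(1 - 1) - 4 ≡ 19. → (1, 19)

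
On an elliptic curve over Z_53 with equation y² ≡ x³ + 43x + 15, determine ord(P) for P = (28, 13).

2P: tangent at (28, 13): λ = (3·28² + 43)/(2·13) ≡ 10/26. 26⁻¹ ≡ 51 (mod 53) since 26·51 = 1326 ≡ 1, so λ ≡ 10·51 ≡ 33.
  x = λ² - 28 - 28 = 1089 - 56 ≡ 26; y = λ·(28 - 26) - 13 ≡ 0. → (26, 0)
3P: (26, 0) + (28, 13). λ = (13 - 0)/(28 - 26) ≡ 13/2 mod 53. 2⁻¹ ≡ 27 (mod 53) since 2·27 = 54 ≡ 1, so λ ≡ 33.
  x = λ² - 26 - 28 = 1089 - 54 ≡ 28; y = λ·(26 - 28) - 0 ≡ 40. → (28, 40)
4P: (28, 40) + (28, 13): same x and y₁ ≡ -y₂, so the sum is the point at infinity.
4P = the point at infinity, so the order is 4.

4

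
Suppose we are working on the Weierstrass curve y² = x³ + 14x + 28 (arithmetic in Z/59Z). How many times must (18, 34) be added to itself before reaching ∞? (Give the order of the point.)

9

2P: tangent at (18, 34): λ = (3·18² + 14)/(2·34) ≡ 42/9. 9⁻¹ ≡ 46 (mod 59) since 9·46 = 414 ≡ 1, so λ ≡ 42·46 ≡ 44.
  x = λ² - 18 - 18 = 1936 - 36 ≡ 12; y = λ·(18 - 12) - 34 ≡ 53. → (12, 53)
3P: (12, 53) + (18, 34). λ = (34 - 53)/(18 - 12) ≡ 40/6 mod 59. 6⁻¹ ≡ 10 (mod 59) since 6·10 = 60 ≡ 1, so λ ≡ 46.
  x = λ² - 12 - 18 = 2116 - 30 ≡ 21; y = λ·(12 - 21) - 53 ≡ 5. → (21, 5)
4P: (21, 5) + (18, 34). λ = (34 - 5)/(18 - 21) ≡ 29/56 mod 59. 56⁻¹ ≡ 39 (mod 59), so λ ≡ 10.
  x = λ² - 21 - 18 = 100 - 39 ≡ 2; y = λ·(21 - 2) - 5 ≡ 8. → (2, 8)
5P: (2, 8) + (18, 34). λ = (34 - 8)/(18 - 2) ≡ 26/16 mod 59. 16⁻¹ ≡ 48 (mod 59), so λ ≡ 9.
  x = λ² - 2 - 18 = 81 - 20 ≡ 2; y = λ·(2 - 2) - 8 ≡ 51. → (2, 51)
6P: (2, 51) + (18, 34). λ = (34 - 51)/(18 - 2) ≡ 42/16 mod 59. 16⁻¹ ≡ 48 (mod 59), so λ ≡ 10.
  x = λ² - 2 - 18 = 100 - 20 ≡ 21; y = λ·(2 - 21) - 51 ≡ 54. → (21, 54)
7P: (21, 54) + (18, 34). λ = (34 - 54)/(18 - 21) ≡ 39/56 mod 59. 56⁻¹ ≡ 39 (mod 59) since 56·39 = 2184 ≡ 1, so λ ≡ 46.
  x = λ² - 21 - 18 = 2116 - 39 ≡ 12; y = λ·(21 - 12) - 54 ≡ 6. → (12, 6)
8P: (12, 6) + (18, 34). λ = (34 - 6)/(18 - 12) ≡ 28/6 mod 59. 6⁻¹ ≡ 10 (mod 59), so λ ≡ 44.
  x = λ² - 12 - 18 = 1936 - 30 ≡ 18; y = λ·(12 - 18) - 6 ≡ 25. → (18, 25)
9P: (18, 25) + (18, 34): same x and y₁ ≡ -y₂, so the sum is ∞.
9P = ∞, so the order is 9.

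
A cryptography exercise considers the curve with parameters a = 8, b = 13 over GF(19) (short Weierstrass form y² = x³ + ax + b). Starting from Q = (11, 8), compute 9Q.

(11, 8)

Double-and-add on 9 = (1001)₂. Start with Q = (11, 8) for the leading 1-bit.
double: tangent at (11, 8): λ = (3·11² + 8)/(2·8) ≡ 10/16. 16⁻¹ ≡ 6 (mod 19), so λ ≡ 10·6 ≡ 3.
  x = λ² - 11 - 11 = 9 - 22 ≡ 6; y = λ·(11 - 6) - 8 ≡ 7. → (6, 7)
double: tangent at (6, 7): λ = (3·6² + 8)/(2·7) ≡ 2/14. 14⁻¹ ≡ 15 (mod 19) since 14·15 = 210 ≡ 1, so λ ≡ 2·15 ≡ 11.
  x = λ² - 6 - 6 = 121 - 12 ≡ 14; y = λ·(6 - 14) - 7 ≡ 0. → (14, 0)
double: (14, 0) + (14, 0): same x and y₁ ≡ -y₂, so the sum is the point at infinity.
add Q: the point at infinity + (11, 8) = (11, 8) (identity).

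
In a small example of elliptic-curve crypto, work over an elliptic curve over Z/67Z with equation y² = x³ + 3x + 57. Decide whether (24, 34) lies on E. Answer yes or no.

y² = 34² ≡ 17; x³ + 3x + 57 = 13953 ≡ 17 (mod 67). 17 = 17.

yes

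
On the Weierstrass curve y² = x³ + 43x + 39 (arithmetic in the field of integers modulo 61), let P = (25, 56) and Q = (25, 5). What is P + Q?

O

The two points share x = 25 and their y-coordinates satisfy 56 + 5 ≡ 0 (mod 61), so they are inverses. Their sum is O.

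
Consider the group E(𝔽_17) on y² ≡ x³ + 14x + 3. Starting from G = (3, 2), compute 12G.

(15, 1)

Double-and-add on 12 = (1100)₂. Start with G = (3, 2) for the leading 1-bit.
double: tangent at (3, 2): λ = (3·3² + 14)/(2·2) ≡ 7/4. 4⁻¹ ≡ 13 (mod 17) since 4·13 = 52 ≡ 1, so λ ≡ 7·13 ≡ 6.
  x = λ² - 3 - 3 = 36 - 6 ≡ 13; y = λ·(3 - 13) - 2 ≡ 6. → (13, 6)
add G: (13, 6) + (3, 2). λ = (2 - 6)/(3 - 13) ≡ 13/7 mod 17. 7⁻¹ ≡ 5 (mod 17), so λ ≡ 14.
  x = λ² - 13 - 3 = 196 - 16 ≡ 10; y = λ·(13 - 10) - 6 ≡ 2. → (10, 2)
double: tangent at (10, 2): λ = (3·10² + 14)/(2·2) ≡ 8/4. 4⁻¹ ≡ 13 (mod 17) since 4·13 = 52 ≡ 1, so λ ≡ 8·13 ≡ 2.
  x = λ² - 10 - 10 = 4 - 20 ≡ 1; y = λ·(10 - 1) - 2 ≡ 16. → (1, 16)
double: tangent at (1, 16): λ = (3·1² + 14)/(2·16) ≡ 0/15. 15⁻¹ ≡ 8 (mod 17), so λ ≡ 0·8 ≡ 0.
  x = λ² - 1 - 1 = 0 - 2 ≡ 15; y = λ·(1 - 15) - 16 ≡ 1. → (15, 1)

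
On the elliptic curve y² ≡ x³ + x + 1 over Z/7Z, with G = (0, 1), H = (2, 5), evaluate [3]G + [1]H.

O

First 3G:
Repeated addition: build up to 3G.
2G: tangent at (0, 1): λ = (3·0² + 1)/(2·1) ≡ 1/2. 2⁻¹ ≡ 4 (mod 7) since 2·4 = 8 ≡ 1, so λ ≡ 1·4 ≡ 4.
  x = λ² - 0 - 0 = 16 - 0 ≡ 2; y = λ·(0 - 2) - 1 ≡ 5. → (2, 5)
3G: (2, 5) + (0, 1). λ = (1 - 5)/(0 - 2) ≡ 3/5 mod 7. 5⁻¹ ≡ 3 (mod 7), so λ ≡ 2.
  x = λ² - 2 - 0 = 4 - 2 ≡ 2; y = λ·(2 - 2) - 5 ≡ 2. → (2, 2)
3G = (2, 2).
Finally 3G + H:
(2, 2) + (2, 5): same x and y₁ ≡ -y₂, so the sum is O.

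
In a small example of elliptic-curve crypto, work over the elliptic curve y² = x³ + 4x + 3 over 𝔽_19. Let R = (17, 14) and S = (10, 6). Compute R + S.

(3, 2)

(17, 14) + (10, 6). λ = (6 - 14)/(10 - 17) ≡ 11/12 mod 19. 12⁻¹ ≡ 8 (mod 19) since 12·8 = 96 ≡ 1, so λ ≡ 12.
  x = λ² - 17 - 10 = 144 - 27 ≡ 3; y = λ·(17 - 3) - 14 ≡ 2. → (3, 2)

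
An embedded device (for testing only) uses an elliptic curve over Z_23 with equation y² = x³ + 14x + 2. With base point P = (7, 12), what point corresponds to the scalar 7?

(12, 9)

Double-and-add on 7 = (111)₂. Start with P = (7, 12) for the leading 1-bit.
double: tangent at (7, 12): λ = (3·7² + 14)/(2·12) ≡ 0/1. 1⁻¹ ≡ 1 (mod 23), so λ ≡ 0·1 ≡ 0.
  x = λ² - 7 - 7 = 0 - 14 ≡ 9; y = λ·(7 - 9) - 12 ≡ 11. → (9, 11)
add P: (9, 11) + (7, 12). λ = (12 - 11)/(7 - 9) ≡ 1/21 mod 23. 21⁻¹ ≡ 11 (mod 23) since 21·11 = 231 ≡ 1, so λ ≡ 11.
  x = λ² - 9 - 7 = 121 - 16 ≡ 13; y = λ·(9 - 13) - 11 ≡ 14. → (13, 14)
double: tangent at (13, 14): λ = (3·13² + 14)/(2·14) ≡ 15/5. 5⁻¹ ≡ 14 (mod 23), so λ ≡ 15·14 ≡ 3.
  x = λ² - 13 - 13 = 9 - 26 ≡ 6; y = λ·(13 - 6) - 14 ≡ 7. → (6, 7)
add P: (6, 7) + (7, 12). λ = (12 - 7)/(7 - 6) ≡ 5/1 mod 23. 1⁻¹ ≡ 1 (mod 23) since 1·1 = 1 ≡ 1, so λ ≡ 5.
  x = λ² - 6 - 7 = 25 - 13 ≡ 12; y = λ·(6 - 12) - 7 ≡ 9. → (12, 9)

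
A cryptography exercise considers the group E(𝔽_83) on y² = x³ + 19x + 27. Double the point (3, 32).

tangent at (3, 32): λ = (3·3² + 19)/(2·32) ≡ 46/64. 64⁻¹ ≡ 48 (mod 83), so λ ≡ 46·48 ≡ 50.
  x = λ² - 3 - 3 = 2500 - 6 ≡ 4; y = λ·(3 - 4) - 32 ≡ 1. → (4, 1)

(4, 1)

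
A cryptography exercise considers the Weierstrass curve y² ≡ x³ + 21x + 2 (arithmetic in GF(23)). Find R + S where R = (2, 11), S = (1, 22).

(2, 11) + (1, 22). λ = (22 - 11)/(1 - 2) ≡ 11/22 mod 23. 22⁻¹ ≡ 22 (mod 23) since 22·22 = 484 ≡ 1, so λ ≡ 12.
  x = λ² - 2 - 1 = 144 - 3 ≡ 3; y = λ·(2 - 3) - 11 ≡ 0. → (3, 0)

(3, 0)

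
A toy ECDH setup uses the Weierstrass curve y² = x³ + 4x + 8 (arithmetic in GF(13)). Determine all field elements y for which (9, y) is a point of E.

x³ + 4x + 8 = 773 ≡ 6 (mod 13).
6 is a non-residue mod 13; no y exists.

none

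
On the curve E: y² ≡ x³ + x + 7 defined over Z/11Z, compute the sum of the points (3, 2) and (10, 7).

(3, 2) + (10, 7). λ = (7 - 2)/(10 - 3) ≡ 5/7 mod 11. 7⁻¹ ≡ 8 (mod 11), so λ ≡ 7.
  x = λ² - 3 - 10 = 49 - 13 ≡ 3; y = λ·(3 - 3) - 2 ≡ 9. → (3, 9)

(3, 9)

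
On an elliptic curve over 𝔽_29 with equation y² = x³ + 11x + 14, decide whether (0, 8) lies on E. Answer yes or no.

y² = 8² ≡ 6; x³ + 11x + 14 = 14 ≡ 14 (mod 29). 6 ≠ 14.

no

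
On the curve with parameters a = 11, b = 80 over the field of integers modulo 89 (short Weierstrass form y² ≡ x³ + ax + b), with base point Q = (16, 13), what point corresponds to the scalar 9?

(74, 10)

Repeated addition: build up to 9Q.
2Q: tangent at (16, 13): λ = (3·16² + 11)/(2·13) ≡ 67/26. 26⁻¹ ≡ 24 (mod 89), so λ ≡ 67·24 ≡ 6.
  x = λ² - 16 - 16 = 36 - 32 ≡ 4; y = λ·(16 - 4) - 13 ≡ 59. → (4, 59)
3Q: (4, 59) + (16, 13). λ = (13 - 59)/(16 - 4) ≡ 43/12 mod 89. 12⁻¹ ≡ 52 (mod 89), so λ ≡ 11.
  x = λ² - 4 - 16 = 121 - 20 ≡ 12; y = λ·(4 - 12) - 59 ≡ 31. → (12, 31)
4Q: (12, 31) + (16, 13). λ = (13 - 31)/(16 - 12) ≡ 71/4 mod 89. 4⁻¹ ≡ 67 (mod 89), so λ ≡ 40.
  x = λ² - 12 - 16 = 1600 - 28 ≡ 59; y = λ·(12 - 59) - 31 ≡ 47. → (59, 47)
5Q: (59, 47) + (16, 13). λ = (13 - 47)/(16 - 59) ≡ 55/46 mod 89. 46⁻¹ ≡ 60 (mod 89), so λ ≡ 7.
  x = λ² - 59 - 16 = 49 - 75 ≡ 63; y = λ·(59 - 63) - 47 ≡ 14. → (63, 14)
6Q: (63, 14) + (16, 13). λ = (13 - 14)/(16 - 63) ≡ 88/42 mod 89. 42⁻¹ ≡ 53 (mod 89) since 42·53 = 2226 ≡ 1, so λ ≡ 36.
  x = λ² - 63 - 16 = 1296 - 79 ≡ 60; y = λ·(63 - 60) - 14 ≡ 5. → (60, 5)
7Q: (60, 5) + (16, 13). λ = (13 - 5)/(16 - 60) ≡ 8/45 mod 89. 45⁻¹ ≡ 2 (mod 89), so λ ≡ 16.
  x = λ² - 60 - 16 = 256 - 76 ≡ 2; y = λ·(60 - 2) - 5 ≡ 33. → (2, 33)
8Q: (2, 33) + (16, 13). λ = (13 - 33)/(16 - 2) ≡ 69/14 mod 89. 14⁻¹ ≡ 70 (mod 89) since 14·70 = 980 ≡ 1, so λ ≡ 24.
  x = λ² - 2 - 16 = 576 - 18 ≡ 24; y = λ·(2 - 24) - 33 ≡ 62. → (24, 62)
9Q: (24, 62) + (16, 13). λ = (13 - 62)/(16 - 24) ≡ 40/81 mod 89. 81⁻¹ ≡ 11 (mod 89) since 81·11 = 891 ≡ 1, so λ ≡ 84.
  x = λ² - 24 - 16 = 7056 - 40 ≡ 74; y = λ·(24 - 74) - 62 ≡ 10. → (74, 10)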